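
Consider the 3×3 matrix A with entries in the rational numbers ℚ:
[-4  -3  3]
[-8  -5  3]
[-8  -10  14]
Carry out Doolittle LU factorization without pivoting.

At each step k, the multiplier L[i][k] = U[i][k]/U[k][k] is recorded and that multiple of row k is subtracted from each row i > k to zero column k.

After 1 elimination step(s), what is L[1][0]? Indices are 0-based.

L[1][0] = 2

[col 0] pivot -4
  R1 -= 2*R0 → (0, 1, -3)  (L[1][0] := 2)
  R2 -= 2*R0 → (0, -4, 8)  (L[2][0] := 2)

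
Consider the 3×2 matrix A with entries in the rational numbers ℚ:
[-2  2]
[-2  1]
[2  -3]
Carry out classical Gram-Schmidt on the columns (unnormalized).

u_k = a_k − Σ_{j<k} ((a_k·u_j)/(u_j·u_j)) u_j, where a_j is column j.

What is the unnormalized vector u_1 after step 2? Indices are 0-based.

Step 1: u_0 = a_0 = (-2, -2, 2).
Step 2: u_1 = a_1 − (-1)·u_0 = (0, -1, -1).

u_1 = (0, -1, -1)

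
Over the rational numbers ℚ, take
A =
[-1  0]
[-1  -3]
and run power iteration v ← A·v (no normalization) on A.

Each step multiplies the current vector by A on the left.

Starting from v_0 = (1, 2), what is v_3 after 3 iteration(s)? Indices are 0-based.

v_0 = (1, 2).
v_1 = A·v_0 = (-1, -7).
v_2 = A·v_1 = (1, 22).
v_3 = A·v_2 = (-1, -67).

v_3 = (-1, -67)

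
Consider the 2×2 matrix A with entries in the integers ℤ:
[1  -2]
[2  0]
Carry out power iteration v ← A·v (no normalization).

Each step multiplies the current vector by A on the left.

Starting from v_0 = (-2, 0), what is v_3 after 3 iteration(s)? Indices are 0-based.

v_0 = (-2, 0).
v_1 = A·v_0 = (-2, -4).
v_2 = A·v_1 = (6, -4).
v_3 = A·v_2 = (14, 12).

v_3 = (14, 12)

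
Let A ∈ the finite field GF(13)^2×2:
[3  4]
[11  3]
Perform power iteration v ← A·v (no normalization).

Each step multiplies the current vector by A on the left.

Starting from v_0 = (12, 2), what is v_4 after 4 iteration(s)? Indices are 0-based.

v_4 = (6, 9)

v_0 = (12, 2).
v_1 = A·v_0 = (5, 8).
v_2 = A·v_1 = (8, 1).
v_3 = A·v_2 = (2, 0).
v_4 = A·v_3 = (6, 9).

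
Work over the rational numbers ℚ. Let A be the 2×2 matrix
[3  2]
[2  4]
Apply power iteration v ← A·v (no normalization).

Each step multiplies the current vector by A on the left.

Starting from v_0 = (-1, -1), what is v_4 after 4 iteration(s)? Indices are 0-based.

v_0 = (-1, -1).
v_1 = A·v_0 = (-5, -6).
v_2 = A·v_1 = (-27, -34).
v_3 = A·v_2 = (-149, -190).
v_4 = A·v_3 = (-827, -1058).

v_4 = (-827, -1058)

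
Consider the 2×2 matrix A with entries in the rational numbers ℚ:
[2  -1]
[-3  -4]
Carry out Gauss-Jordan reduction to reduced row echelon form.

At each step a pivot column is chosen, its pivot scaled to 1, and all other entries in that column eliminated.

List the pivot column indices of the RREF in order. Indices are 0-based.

step 1: normalize row 0 (÷2) = (1, -1/2)
  row 1: subtract -3×row0 = (0, -11/2)
step 2: normalize row 1 (÷-11/2) = (0, 1)
  row 0: subtract -1/2×row1 = (1, 0)

pivot columns: 0, 1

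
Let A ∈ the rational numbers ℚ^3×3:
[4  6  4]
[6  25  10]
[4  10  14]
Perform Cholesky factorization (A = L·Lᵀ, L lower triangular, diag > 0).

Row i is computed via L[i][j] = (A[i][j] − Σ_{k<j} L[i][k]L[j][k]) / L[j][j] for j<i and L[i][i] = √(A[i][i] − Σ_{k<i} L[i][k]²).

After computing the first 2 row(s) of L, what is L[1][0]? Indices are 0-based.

Step 1: L[0][0] = √(4) = 2.
  L[1][0] = (6) / L[0][0] = 3.
Step 2: L[1][1] = √(16) = 4.

L[1][0] = 3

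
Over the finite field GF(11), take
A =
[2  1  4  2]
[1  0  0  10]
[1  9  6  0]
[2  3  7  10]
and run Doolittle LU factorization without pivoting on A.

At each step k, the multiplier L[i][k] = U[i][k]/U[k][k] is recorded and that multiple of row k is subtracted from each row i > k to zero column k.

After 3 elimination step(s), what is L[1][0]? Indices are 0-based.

[col 0] pivot 2
  R1 -= 6*R0 → (0, 5, 9, 9)  (L[1][0] := 6)
  R2 -= 6*R0 → (0, 3, 4, 10)  (L[2][0] := 6)
  R3 -= 1*R0 → (0, 2, 3, 8)  (L[3][0] := 1)
[col 1] pivot 5
  R2 -= 5*R1 → (0, 0, 3, 9)  (L[2][1] := 5)
  R3 -= 7*R1 → (0, 0, 6, 0)  (L[3][1] := 7)
[col 2] pivot 3
  R3 -= 2*R2 → (0, 0, 0, 4)  (L[3][2] := 2)

L[1][0] = 6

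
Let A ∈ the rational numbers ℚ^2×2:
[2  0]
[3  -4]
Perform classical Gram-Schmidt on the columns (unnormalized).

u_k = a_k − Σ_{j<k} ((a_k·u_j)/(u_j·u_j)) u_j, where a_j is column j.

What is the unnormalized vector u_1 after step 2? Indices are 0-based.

u_1 = (24/13, -16/13)

Step 1: u_0 = a_0 = (2, 3).
Step 2: u_1 = a_1 − (-12/13)·u_0 = (24/13, -16/13).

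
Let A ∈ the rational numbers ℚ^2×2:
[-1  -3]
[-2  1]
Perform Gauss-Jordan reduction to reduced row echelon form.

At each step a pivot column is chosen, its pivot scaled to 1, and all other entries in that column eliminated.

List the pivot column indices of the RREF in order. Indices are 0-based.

pivot columns: 0, 1

step 1: normalize row 0 (÷-1) = (1, 3)
  row 1: subtract -2×row0 = (0, 7)
step 2: normalize row 1 (÷7) = (0, 1)
  row 0: subtract 3×row1 = (1, 0)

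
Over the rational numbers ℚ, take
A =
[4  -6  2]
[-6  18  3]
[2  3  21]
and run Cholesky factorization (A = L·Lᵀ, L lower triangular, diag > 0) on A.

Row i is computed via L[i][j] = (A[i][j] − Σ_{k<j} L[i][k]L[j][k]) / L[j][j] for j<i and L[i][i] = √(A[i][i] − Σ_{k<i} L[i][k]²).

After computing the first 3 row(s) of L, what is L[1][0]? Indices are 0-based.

Step 1: L[0][0] = √(4) = 2.
  L[1][0] = (-6) / L[0][0] = -3.
Step 2: L[1][1] = √(9) = 3.
  L[2][0] = (2) / L[0][0] = 1.
  L[2][1] = (6) / L[1][1] = 2.
Step 3: L[2][2] = √(16) = 4.

L[1][0] = -3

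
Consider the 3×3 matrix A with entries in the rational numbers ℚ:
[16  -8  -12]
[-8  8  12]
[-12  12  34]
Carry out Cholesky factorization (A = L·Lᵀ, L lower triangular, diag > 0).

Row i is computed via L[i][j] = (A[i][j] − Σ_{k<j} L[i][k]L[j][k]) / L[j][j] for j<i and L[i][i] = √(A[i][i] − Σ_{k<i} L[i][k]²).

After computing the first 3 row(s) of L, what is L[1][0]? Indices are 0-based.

L[1][0] = -2

Step 1: L[0][0] = √(16) = 4.
  L[1][0] = (-8) / L[0][0] = -2.
Step 2: L[1][1] = √(4) = 2.
  L[2][0] = (-12) / L[0][0] = -3.
  L[2][1] = (6) / L[1][1] = 3.
Step 3: L[2][2] = √(16) = 4.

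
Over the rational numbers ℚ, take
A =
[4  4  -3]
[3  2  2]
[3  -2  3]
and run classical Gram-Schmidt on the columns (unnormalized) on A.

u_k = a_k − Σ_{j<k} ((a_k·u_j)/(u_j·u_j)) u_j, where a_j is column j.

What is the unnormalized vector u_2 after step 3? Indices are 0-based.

Step 1: u_0 = a_0 = (4, 3, 3).
Step 2: u_1 = a_1 − (8/17)·u_0 = (36/17, 10/17, -58/17).
Step 3: u_2 = a_2 − (3/34)·u_0 − (-131/140)·u_1 = (-48/35, 16/7, -16/35).

u_2 = (-48/35, 16/7, -16/35)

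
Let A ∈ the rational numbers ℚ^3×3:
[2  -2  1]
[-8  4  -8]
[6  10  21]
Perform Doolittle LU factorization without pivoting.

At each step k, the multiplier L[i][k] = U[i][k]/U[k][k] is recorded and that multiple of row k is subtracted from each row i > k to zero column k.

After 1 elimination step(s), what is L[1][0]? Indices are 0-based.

L[1][0] = -4

[col 0] pivot 2
  R1 -= -4*R0 → (0, -4, -4)  (L[1][0] := -4)
  R2 -= 3*R0 → (0, 16, 18)  (L[2][0] := 3)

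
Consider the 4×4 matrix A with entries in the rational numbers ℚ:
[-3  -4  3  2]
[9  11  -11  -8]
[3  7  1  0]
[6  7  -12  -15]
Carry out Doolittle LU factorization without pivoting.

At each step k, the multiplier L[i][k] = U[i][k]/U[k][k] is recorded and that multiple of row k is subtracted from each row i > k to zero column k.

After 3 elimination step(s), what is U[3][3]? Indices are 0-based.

U[3][3] = -1

k=0: U[0][0]=-3
  eliminate (1,0): mult=-3, new row 1: (0, -1, -2, -2); set L[1][0]=-3
  eliminate (2,0): mult=-1, new row 2: (0, 3, 4, 2); set L[2][0]=-1
  eliminate (3,0): mult=-2, new row 3: (0, -1, -6, -11); set L[3][0]=-2
k=1: U[1][1]=-1
  eliminate (2,1): mult=-3, new row 2: (0, 0, -2, -4); set L[2][1]=-3
  eliminate (3,1): mult=1, new row 3: (0, 0, -4, -9); set L[3][1]=1
k=2: U[2][2]=-2
  eliminate (3,2): mult=2, new row 3: (0, 0, 0, -1); set L[3][2]=2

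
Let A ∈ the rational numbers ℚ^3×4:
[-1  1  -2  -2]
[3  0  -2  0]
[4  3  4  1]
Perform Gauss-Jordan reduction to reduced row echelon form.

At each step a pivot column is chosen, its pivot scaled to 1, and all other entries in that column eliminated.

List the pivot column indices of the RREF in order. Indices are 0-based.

pivot columns: 0, 1, 2

step 1: normalize row 0 (÷-1) = (1, -1, 2, 2)
  row 1: subtract 3×row0 = (0, 3, -8, -6)
  row 2: subtract 4×row0 = (0, 7, -4, -7)
step 2: normalize row 1 (÷3) = (0, 1, -8/3, -2)
  row 0: subtract -1×row1 = (1, 0, -2/3, 0)
  row 2: subtract 7×row1 = (0, 0, 44/3, 7)
step 3: normalize row 2 (÷44/3) = (0, 0, 1, 21/44)
  row 0: subtract -2/3×row2 = (1, 0, 0, 7/22)
  row 1: subtract -8/3×row2 = (0, 1, 0, -8/11)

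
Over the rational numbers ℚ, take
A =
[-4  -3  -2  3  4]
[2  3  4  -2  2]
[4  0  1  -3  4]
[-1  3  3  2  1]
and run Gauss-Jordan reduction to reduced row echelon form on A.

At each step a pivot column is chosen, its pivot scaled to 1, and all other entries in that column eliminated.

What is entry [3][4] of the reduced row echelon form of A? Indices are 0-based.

pivot(0,0)=-4: scale R0 → (1, 3/4, 1/2, -3/4, -1)
  clear (1,0): R1 −= (2)R0 → (0, 3/2, 3, -1/2, 4)
  clear (2,0): R2 −= (4)R0 → (0, -3, -1, 0, 8)
  clear (3,0): R3 −= (-1)R0 → (0, 15/4, 7/2, 5/4, 0)
pivot(1,1)=3/2: scale R1 → (0, 1, 2, -1/3, 8/3)
  clear (0,1): R0 −= (3/4)R1 → (1, 0, -1, -1/2, -3)
  clear (2,1): R2 −= (-3)R1 → (0, 0, 5, -1, 16)
  clear (3,1): R3 −= (15/4)R1 → (0, 0, -4, 5/2, -10)
pivot(2,2)=5: scale R2 → (0, 0, 1, -1/5, 16/5)
  clear (0,2): R0 −= (-1)R2 → (1, 0, 0, -7/10, 1/5)
  clear (1,2): R1 −= (2)R2 → (0, 1, 0, 1/15, -56/15)
  clear (3,2): R3 −= (-4)R2 → (0, 0, 0, 17/10, 14/5)
pivot(3,3)=17/10: scale R3 → (0, 0, 0, 1, 28/17)
  clear (0,3): R0 −= (-7/10)R3 → (1, 0, 0, 0, 23/17)
  clear (1,3): R1 −= (1/15)R3 → (0, 1, 0, 0, -196/51)
  clear (2,3): R2 −= (-1/5)R3 → (0, 0, 1, 0, 60/17)

M[3][4] = 28/17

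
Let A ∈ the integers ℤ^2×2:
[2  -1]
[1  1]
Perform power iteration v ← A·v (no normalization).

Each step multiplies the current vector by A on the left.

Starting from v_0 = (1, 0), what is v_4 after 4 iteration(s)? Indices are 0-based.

v_4 = (0, 9)

v_0 = (1, 0).
v_1 = A·v_0 = (2, 1).
v_2 = A·v_1 = (3, 3).
v_3 = A·v_2 = (3, 6).
v_4 = A·v_3 = (0, 9).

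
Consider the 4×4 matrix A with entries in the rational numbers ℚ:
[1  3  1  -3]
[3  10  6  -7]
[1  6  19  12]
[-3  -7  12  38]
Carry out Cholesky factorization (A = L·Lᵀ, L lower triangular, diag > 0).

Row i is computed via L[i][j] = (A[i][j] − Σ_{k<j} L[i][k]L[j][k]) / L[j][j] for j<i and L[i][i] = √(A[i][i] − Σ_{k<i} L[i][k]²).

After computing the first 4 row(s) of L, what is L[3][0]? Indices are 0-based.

Step 1: L[0][0] = √(1) = 1.
  L[1][0] = (3) / L[0][0] = 3.
Step 2: L[1][1] = √(1) = 1.
  L[2][0] = (1) / L[0][0] = 1.
  L[2][1] = (3) / L[1][1] = 3.
Step 3: L[2][2] = √(9) = 3.
  L[3][0] = (-3) / L[0][0] = -3.
  L[3][1] = (2) / L[1][1] = 2.
  L[3][2] = (9) / L[2][2] = 3.
Step 4: L[3][3] = √(16) = 4.

L[3][0] = -3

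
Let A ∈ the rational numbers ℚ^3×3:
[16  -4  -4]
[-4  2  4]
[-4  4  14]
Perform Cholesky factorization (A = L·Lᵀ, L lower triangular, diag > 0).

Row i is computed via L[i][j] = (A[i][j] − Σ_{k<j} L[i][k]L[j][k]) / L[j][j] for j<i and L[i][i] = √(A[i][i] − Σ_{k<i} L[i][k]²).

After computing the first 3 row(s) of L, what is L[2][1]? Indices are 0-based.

Step 1: L[0][0] = √(16) = 4.
  L[1][0] = (-4) / L[0][0] = -1.
Step 2: L[1][1] = √(1) = 1.
  L[2][0] = (-4) / L[0][0] = -1.
  L[2][1] = (3) / L[1][1] = 3.
Step 3: L[2][2] = √(4) = 2.

L[2][1] = 3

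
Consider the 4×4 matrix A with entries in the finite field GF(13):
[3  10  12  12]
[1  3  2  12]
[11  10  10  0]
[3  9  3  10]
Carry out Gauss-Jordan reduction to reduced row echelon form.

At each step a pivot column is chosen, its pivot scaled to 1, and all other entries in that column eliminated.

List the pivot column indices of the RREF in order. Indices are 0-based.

[1] R0 /= 3  ⇒  (1, 12, 4, 4)
     R1 -= 1·R0  ⇒  (0, 4, 11, 8)
     R2 -= 11·R0  ⇒  (0, 8, 5, 8)
     R3 -= 3·R0  ⇒  (0, 12, 4, 11)
[2] R1 /= 4  ⇒  (0, 1, 6, 2)
     R0 -= 12·R1  ⇒  (1, 0, 10, 6)
     R2 -= 8·R1  ⇒  (0, 0, 9, 5)
     R3 -= 12·R1  ⇒  (0, 0, 10, 0)
[3] R2 /= 9  ⇒  (0, 0, 1, 2)
     R0 -= 10·R2  ⇒  (1, 0, 0, 12)
     R1 -= 6·R2  ⇒  (0, 1, 0, 3)
     R3 -= 10·R2  ⇒  (0, 0, 0, 6)
[4] R3 /= 6  ⇒  (0, 0, 0, 1)
     R0 -= 12·R3  ⇒  (1, 0, 0, 0)
     R1 -= 3·R3  ⇒  (0, 1, 0, 0)
     R2 -= 2·R3  ⇒  (0, 0, 1, 0)

pivot columns: 0, 1, 2, 3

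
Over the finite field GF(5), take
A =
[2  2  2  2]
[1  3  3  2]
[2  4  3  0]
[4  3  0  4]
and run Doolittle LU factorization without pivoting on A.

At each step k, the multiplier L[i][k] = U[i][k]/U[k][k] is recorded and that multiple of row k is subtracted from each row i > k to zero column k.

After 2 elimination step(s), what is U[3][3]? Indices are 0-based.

Step 1: pivot at (0,0) is 2.
  row1 ← row1 − (3)·row0  ⇒  L[1][0]=3, U row1=(0, 2, 2, 1)
  row2 ← row2 − (1)·row0  ⇒  L[2][0]=1, U row2=(0, 2, 1, 3)
  row3 ← row3 − (2)·row0  ⇒  L[3][0]=2, U row3=(0, 4, 1, 0)
Step 2: pivot at (1,1) is 2.
  row2 ← row2 − (1)·row1  ⇒  L[2][1]=1, U row2=(0, 0, 4, 2)
  row3 ← row3 − (2)·row1  ⇒  L[3][1]=2, U row3=(0, 0, 2, 3)

U[3][3] = 3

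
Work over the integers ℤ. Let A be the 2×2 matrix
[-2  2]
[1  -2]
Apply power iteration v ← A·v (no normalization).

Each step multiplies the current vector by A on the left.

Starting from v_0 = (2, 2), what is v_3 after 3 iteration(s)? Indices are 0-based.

v_3 = (16, -12)

v_0 = (2, 2).
v_1 = A·v_0 = (0, -2).
v_2 = A·v_1 = (-4, 4).
v_3 = A·v_2 = (16, -12).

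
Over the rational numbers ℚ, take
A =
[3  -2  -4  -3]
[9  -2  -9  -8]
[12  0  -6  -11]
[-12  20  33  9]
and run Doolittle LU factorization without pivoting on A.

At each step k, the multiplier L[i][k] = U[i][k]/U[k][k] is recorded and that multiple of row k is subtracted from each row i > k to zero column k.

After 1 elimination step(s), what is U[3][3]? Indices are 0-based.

U[3][3] = -3

[col 0] pivot 3
  R1 -= 3*R0 → (0, 4, 3, 1)  (L[1][0] := 3)
  R2 -= 4*R0 → (0, 8, 10, 1)  (L[2][0] := 4)
  R3 -= -4*R0 → (0, 12, 17, -3)  (L[3][0] := -4)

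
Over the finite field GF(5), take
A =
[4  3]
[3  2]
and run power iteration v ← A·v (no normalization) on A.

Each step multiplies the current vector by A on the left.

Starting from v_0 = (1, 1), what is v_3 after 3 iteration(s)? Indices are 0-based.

v_0 = (1, 1).
v_1 = A·v_0 = (2, 0).
v_2 = A·v_1 = (3, 1).
v_3 = A·v_2 = (0, 1).

v_3 = (0, 1)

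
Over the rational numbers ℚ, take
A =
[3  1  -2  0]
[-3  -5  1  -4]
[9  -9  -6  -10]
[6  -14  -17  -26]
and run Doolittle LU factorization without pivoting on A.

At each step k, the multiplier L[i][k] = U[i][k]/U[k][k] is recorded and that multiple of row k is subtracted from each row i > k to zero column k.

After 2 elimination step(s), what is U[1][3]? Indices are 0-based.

U[1][3] = -4

[col 0] pivot 3
  R1 -= -1*R0 → (0, -4, -1, -4)  (L[1][0] := -1)
  R2 -= 3*R0 → (0, -12, 0, -10)  (L[2][0] := 3)
  R3 -= 2*R0 → (0, -16, -13, -26)  (L[3][0] := 2)
[col 1] pivot -4
  R2 -= 3*R1 → (0, 0, 3, 2)  (L[2][1] := 3)
  R3 -= 4*R1 → (0, 0, -9, -10)  (L[3][1] := 4)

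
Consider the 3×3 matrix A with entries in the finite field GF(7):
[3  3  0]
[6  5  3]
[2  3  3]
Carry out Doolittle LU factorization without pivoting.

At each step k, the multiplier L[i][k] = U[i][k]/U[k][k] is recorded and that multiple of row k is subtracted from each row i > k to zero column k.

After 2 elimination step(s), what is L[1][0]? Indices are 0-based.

k=0: U[0][0]=3
  eliminate (1,0): mult=2, new row 1: (0, 6, 3); set L[1][0]=2
  eliminate (2,0): mult=3, new row 2: (0, 1, 3); set L[2][0]=3
k=1: U[1][1]=6
  eliminate (2,1): mult=6, new row 2: (0, 0, 6); set L[2][1]=6

L[1][0] = 2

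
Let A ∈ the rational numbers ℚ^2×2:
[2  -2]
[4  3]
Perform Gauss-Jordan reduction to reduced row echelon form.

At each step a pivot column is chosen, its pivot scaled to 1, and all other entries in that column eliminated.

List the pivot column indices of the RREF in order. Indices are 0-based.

pivot columns: 0, 1

[1] R0 /= 2  ⇒  (1, -1)
     R1 -= 4·R0  ⇒  (0, 7)
[2] R1 /= 7  ⇒  (0, 1)
     R0 -= -1·R1  ⇒  (1, 0)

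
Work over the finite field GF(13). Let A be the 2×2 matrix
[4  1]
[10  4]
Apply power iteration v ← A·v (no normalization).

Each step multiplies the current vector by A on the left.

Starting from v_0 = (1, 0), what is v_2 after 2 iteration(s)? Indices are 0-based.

v_0 = (1, 0).
v_1 = A·v_0 = (4, 10).
v_2 = A·v_1 = (0, 2).

v_2 = (0, 2)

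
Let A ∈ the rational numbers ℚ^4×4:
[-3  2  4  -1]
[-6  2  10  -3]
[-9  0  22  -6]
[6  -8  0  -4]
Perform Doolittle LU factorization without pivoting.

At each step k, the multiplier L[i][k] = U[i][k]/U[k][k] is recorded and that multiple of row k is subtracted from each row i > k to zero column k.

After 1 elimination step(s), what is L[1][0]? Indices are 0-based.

L[1][0] = 2

Step 1: pivot at (0,0) is -3.
  row1 ← row1 − (2)·row0  ⇒  L[1][0]=2, U row1=(0, -2, 2, -1)
  row2 ← row2 − (3)·row0  ⇒  L[2][0]=3, U row2=(0, -6, 10, -3)
  row3 ← row3 − (-2)·row0  ⇒  L[3][0]=-2, U row3=(0, -4, 8, -6)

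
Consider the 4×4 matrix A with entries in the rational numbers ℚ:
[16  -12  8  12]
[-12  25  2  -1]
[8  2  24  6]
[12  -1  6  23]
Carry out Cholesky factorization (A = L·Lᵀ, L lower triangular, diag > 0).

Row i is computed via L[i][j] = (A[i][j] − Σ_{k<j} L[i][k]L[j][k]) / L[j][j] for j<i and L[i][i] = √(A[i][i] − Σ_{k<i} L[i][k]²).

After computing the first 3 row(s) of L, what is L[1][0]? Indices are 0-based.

Step 1: L[0][0] = √(16) = 4.
  L[1][0] = (-12) / L[0][0] = -3.
Step 2: L[1][1] = √(16) = 4.
  L[2][0] = (8) / L[0][0] = 2.
  L[2][1] = (8) / L[1][1] = 2.
Step 3: L[2][2] = √(16) = 4.

L[1][0] = -3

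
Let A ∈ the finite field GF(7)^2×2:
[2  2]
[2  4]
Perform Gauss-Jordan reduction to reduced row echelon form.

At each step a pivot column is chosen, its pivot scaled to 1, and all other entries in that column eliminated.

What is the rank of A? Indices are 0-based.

rank = 2

pivot(0,0)=2: scale R0 → (1, 1)
  clear (1,0): R1 −= (2)R0 → (0, 2)
pivot(1,1)=2: scale R1 → (0, 1)
  clear (0,1): R0 −= (1)R1 → (1, 0)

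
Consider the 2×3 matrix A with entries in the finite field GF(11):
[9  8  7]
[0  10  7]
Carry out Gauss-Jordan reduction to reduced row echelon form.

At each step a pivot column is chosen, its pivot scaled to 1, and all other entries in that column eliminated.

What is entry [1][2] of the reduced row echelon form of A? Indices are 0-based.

step 1: normalize row 0 (÷9) = (1, 7, 2)
step 2: normalize row 1 (÷10) = (0, 1, 4)
  row 0: subtract 7×row1 = (1, 0, 7)

M[1][2] = 4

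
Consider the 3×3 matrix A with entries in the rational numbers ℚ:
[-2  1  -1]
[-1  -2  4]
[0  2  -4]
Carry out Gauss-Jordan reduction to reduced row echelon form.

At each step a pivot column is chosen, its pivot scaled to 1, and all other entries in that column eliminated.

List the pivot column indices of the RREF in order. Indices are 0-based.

pivot columns: 0, 1, 2

pivot(0,0)=-2: scale R0 → (1, -1/2, 1/2)
  clear (1,0): R1 −= (-1)R0 → (0, -5/2, 9/2)
pivot(1,1)=-5/2: scale R1 → (0, 1, -9/5)
  clear (0,1): R0 −= (-1/2)R1 → (1, 0, -2/5)
  clear (2,1): R2 −= (2)R1 → (0, 0, -2/5)
pivot(2,2)=-2/5: scale R2 → (0, 0, 1)
  clear (0,2): R0 −= (-2/5)R2 → (1, 0, 0)
  clear (1,2): R1 −= (-9/5)R2 → (0, 1, 0)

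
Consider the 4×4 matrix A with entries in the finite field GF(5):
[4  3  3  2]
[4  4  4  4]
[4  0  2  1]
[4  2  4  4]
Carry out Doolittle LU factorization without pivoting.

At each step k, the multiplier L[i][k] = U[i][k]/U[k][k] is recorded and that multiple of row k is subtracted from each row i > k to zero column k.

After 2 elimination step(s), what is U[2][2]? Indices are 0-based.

U[2][2] = 2

[col 0] pivot 4
  R1 -= 1*R0 → (0, 1, 1, 2)  (L[1][0] := 1)
  R2 -= 1*R0 → (0, 2, 4, 4)  (L[2][0] := 1)
  R3 -= 1*R0 → (0, 4, 1, 2)  (L[3][0] := 1)
[col 1] pivot 1
  R2 -= 2*R1 → (0, 0, 2, 0)  (L[2][1] := 2)
  R3 -= 4*R1 → (0, 0, 2, 4)  (L[3][1] := 4)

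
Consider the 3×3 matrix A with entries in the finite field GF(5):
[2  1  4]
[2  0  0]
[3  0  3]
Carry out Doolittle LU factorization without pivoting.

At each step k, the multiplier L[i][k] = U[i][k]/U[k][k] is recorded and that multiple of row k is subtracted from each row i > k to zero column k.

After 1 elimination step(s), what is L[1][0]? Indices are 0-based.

Step 1: pivot at (0,0) is 2.
  row1 ← row1 − (1)·row0  ⇒  L[1][0]=1, U row1=(0, 4, 1)
  row2 ← row2 − (4)·row0  ⇒  L[2][0]=4, U row2=(0, 1, 2)

L[1][0] = 1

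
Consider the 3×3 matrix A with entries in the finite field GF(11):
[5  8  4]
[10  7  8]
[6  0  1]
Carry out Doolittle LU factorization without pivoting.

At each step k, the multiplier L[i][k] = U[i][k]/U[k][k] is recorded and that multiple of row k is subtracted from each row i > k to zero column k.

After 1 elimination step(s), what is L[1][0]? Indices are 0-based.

L[1][0] = 2

k=0: U[0][0]=5
  eliminate (1,0): mult=2, new row 1: (0, 2, 0); set L[1][0]=2
  eliminate (2,0): mult=10, new row 2: (0, 8, 5); set L[2][0]=10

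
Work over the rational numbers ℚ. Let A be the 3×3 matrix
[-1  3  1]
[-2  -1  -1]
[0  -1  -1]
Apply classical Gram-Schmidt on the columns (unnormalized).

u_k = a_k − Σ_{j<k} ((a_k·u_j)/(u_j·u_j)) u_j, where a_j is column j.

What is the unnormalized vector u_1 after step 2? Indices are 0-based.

Step 1: u_0 = a_0 = (-1, -2, 0).
Step 2: u_1 = a_1 − (-1/5)·u_0 = (14/5, -7/5, -1).

u_1 = (14/5, -7/5, -1)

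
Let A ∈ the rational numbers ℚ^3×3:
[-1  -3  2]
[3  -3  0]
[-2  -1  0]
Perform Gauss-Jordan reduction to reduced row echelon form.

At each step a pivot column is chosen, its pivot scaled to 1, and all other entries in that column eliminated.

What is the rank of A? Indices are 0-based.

rank = 3

pivot(0,0)=-1: scale R0 → (1, 3, -2)
  clear (1,0): R1 −= (3)R0 → (0, -12, 6)
  clear (2,0): R2 −= (-2)R0 → (0, 5, -4)
pivot(1,1)=-12: scale R1 → (0, 1, -1/2)
  clear (0,1): R0 −= (3)R1 → (1, 0, -1/2)
  clear (2,1): R2 −= (5)R1 → (0, 0, -3/2)
pivot(2,2)=-3/2: scale R2 → (0, 0, 1)
  clear (0,2): R0 −= (-1/2)R2 → (1, 0, 0)
  clear (1,2): R1 −= (-1/2)R2 → (0, 1, 0)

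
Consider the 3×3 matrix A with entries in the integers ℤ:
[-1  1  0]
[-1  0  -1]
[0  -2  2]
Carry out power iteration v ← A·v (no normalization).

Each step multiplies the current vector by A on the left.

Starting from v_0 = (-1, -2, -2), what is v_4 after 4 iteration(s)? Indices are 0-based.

v_4 = (5, 17, -32)

v_0 = (-1, -2, -2).
v_1 = A·v_0 = (-1, 3, 0).
v_2 = A·v_1 = (4, 1, -6).
v_3 = A·v_2 = (-3, 2, -14).
v_4 = A·v_3 = (5, 17, -32).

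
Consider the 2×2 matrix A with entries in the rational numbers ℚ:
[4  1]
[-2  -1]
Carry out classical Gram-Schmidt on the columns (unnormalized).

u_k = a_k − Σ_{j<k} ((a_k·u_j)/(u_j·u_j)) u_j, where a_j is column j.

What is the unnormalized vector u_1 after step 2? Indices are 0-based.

u_1 = (-1/5, -2/5)

Step 1: u_0 = a_0 = (4, -2).
Step 2: u_1 = a_1 − (3/10)·u_0 = (-1/5, -2/5).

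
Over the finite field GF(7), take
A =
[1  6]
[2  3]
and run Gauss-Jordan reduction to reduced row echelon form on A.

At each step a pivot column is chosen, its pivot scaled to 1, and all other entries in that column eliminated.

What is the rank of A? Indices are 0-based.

rank = 2

[1] R0 /= 1  ⇒  (1, 6)
     R1 -= 2·R0  ⇒  (0, 5)
[2] R1 /= 5  ⇒  (0, 1)
     R0 -= 6·R1  ⇒  (1, 0)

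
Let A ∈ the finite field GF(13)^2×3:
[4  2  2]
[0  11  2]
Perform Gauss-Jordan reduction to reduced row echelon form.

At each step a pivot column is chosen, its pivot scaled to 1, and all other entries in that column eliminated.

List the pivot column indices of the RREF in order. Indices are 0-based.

pivot(0,0)=4: scale R0 → (1, 7, 7)
pivot(1,1)=11: scale R1 → (0, 1, 12)
  clear (0,1): R0 −= (7)R1 → (1, 0, 1)

pivot columns: 0, 1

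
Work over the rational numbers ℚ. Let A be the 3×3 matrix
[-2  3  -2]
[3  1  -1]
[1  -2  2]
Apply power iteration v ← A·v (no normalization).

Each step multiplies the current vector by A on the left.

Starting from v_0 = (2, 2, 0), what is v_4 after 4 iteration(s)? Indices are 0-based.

v_0 = (2, 2, 0).
v_1 = A·v_0 = (2, 8, -2).
v_2 = A·v_1 = (24, 16, -18).
v_3 = A·v_2 = (36, 106, -44).
v_4 = A·v_3 = (334, 258, -264).

v_4 = (334, 258, -264)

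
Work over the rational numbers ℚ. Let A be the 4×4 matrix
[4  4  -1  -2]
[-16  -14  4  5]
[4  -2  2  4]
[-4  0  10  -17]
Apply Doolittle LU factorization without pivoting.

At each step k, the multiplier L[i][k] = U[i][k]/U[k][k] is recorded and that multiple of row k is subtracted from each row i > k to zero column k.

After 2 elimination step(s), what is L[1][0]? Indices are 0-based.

L[1][0] = -4

Step 1: pivot at (0,0) is 4.
  row1 ← row1 − (-4)·row0  ⇒  L[1][0]=-4, U row1=(0, 2, 0, -3)
  row2 ← row2 − (1)·row0  ⇒  L[2][0]=1, U row2=(0, -6, 3, 6)
  row3 ← row3 − (-1)·row0  ⇒  L[3][0]=-1, U row3=(0, 4, 9, -19)
Step 2: pivot at (1,1) is 2.
  row2 ← row2 − (-3)·row1  ⇒  L[2][1]=-3, U row2=(0, 0, 3, -3)
  row3 ← row3 − (2)·row1  ⇒  L[3][1]=2, U row3=(0, 0, 9, -13)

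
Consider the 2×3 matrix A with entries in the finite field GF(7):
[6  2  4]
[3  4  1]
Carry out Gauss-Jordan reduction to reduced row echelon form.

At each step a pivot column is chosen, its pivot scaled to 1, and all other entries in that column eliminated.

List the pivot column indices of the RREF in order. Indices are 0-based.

[1] R0 /= 6  ⇒  (1, 5, 3)
     R1 -= 3·R0  ⇒  (0, 3, 6)
[2] R1 /= 3  ⇒  (0, 1, 2)
     R0 -= 5·R1  ⇒  (1, 0, 0)

pivot columns: 0, 1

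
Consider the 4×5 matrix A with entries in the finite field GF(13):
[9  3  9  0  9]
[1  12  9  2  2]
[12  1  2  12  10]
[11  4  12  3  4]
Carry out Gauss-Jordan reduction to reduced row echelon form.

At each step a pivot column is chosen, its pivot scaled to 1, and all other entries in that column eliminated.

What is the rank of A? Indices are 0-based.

pivot(0,0)=9: scale R0 → (1, 9, 1, 0, 1)
  clear (1,0): R1 −= (1)R0 → (0, 3, 8, 2, 1)
  clear (2,0): R2 −= (12)R0 → (0, 10, 3, 12, 11)
  clear (3,0): R3 −= (11)R0 → (0, 9, 1, 3, 6)
pivot(1,1)=3: scale R1 → (0, 1, 7, 5, 9)
  clear (0,1): R0 −= (9)R1 → (1, 0, 3, 7, 11)
  clear (2,1): R2 −= (10)R1 → (0, 0, 11, 1, 12)
  clear (3,1): R3 −= (9)R1 → (0, 0, 3, 10, 3)
pivot(2,2)=11: scale R2 → (0, 0, 1, 6, 7)
  clear (0,2): R0 −= (3)R2 → (1, 0, 0, 2, 3)
  clear (1,2): R1 −= (7)R2 → (0, 1, 0, 2, 12)
  clear (3,2): R3 −= (3)R2 → (0, 0, 0, 5, 8)
pivot(3,3)=5: scale R3 → (0, 0, 0, 1, 12)
  clear (0,3): R0 −= (2)R3 → (1, 0, 0, 0, 5)
  clear (1,3): R1 −= (2)R3 → (0, 1, 0, 0, 1)
  clear (2,3): R2 −= (6)R3 → (0, 0, 1, 0, 0)

rank = 4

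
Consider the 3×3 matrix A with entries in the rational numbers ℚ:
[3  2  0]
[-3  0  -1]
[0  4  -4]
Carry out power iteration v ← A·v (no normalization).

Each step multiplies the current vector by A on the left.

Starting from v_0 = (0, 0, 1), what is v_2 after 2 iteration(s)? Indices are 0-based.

v_2 = (-2, 4, 12)

v_0 = (0, 0, 1).
v_1 = A·v_0 = (0, -1, -4).
v_2 = A·v_1 = (-2, 4, 12).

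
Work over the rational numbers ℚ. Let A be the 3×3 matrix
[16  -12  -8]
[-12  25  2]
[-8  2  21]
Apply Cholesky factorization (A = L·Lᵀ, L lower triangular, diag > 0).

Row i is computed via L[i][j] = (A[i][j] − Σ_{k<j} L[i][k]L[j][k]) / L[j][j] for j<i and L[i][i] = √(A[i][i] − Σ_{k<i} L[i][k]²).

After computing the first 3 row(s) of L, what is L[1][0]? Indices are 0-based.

L[1][0] = -3

Step 1: L[0][0] = √(16) = 4.
  L[1][0] = (-12) / L[0][0] = -3.
Step 2: L[1][1] = √(16) = 4.
  L[2][0] = (-8) / L[0][0] = -2.
  L[2][1] = (-4) / L[1][1] = -1.
Step 3: L[2][2] = √(16) = 4.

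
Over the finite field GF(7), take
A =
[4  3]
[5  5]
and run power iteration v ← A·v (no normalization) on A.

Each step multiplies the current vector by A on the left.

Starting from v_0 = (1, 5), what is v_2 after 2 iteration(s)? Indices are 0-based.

v_0 = (1, 5).
v_1 = A·v_0 = (5, 2).
v_2 = A·v_1 = (5, 0).

v_2 = (5, 0)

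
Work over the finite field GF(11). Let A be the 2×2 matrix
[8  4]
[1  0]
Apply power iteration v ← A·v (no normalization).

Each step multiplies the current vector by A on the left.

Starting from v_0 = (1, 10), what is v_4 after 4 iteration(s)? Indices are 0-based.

v_4 = (2, 7)

v_0 = (1, 10).
v_1 = A·v_0 = (4, 1).
v_2 = A·v_1 = (3, 4).
v_3 = A·v_2 = (7, 3).
v_4 = A·v_3 = (2, 7).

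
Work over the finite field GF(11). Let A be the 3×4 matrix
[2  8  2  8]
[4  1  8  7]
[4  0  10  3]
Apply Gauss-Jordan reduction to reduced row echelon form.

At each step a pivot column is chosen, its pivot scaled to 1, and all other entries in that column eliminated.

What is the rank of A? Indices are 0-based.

rank = 3

[1] R0 /= 2  ⇒  (1, 4, 1, 4)
     R1 -= 4·R0  ⇒  (0, 7, 4, 2)
     R2 -= 4·R0  ⇒  (0, 6, 6, 9)
[2] R1 /= 7  ⇒  (0, 1, 10, 5)
     R0 -= 4·R1  ⇒  (1, 0, 5, 6)
     R2 -= 6·R1  ⇒  (0, 0, 1, 1)
[3] R2 /= 1  ⇒  (0, 0, 1, 1)
     R0 -= 5·R2  ⇒  (1, 0, 0, 1)
     R1 -= 10·R2  ⇒  (0, 1, 0, 6)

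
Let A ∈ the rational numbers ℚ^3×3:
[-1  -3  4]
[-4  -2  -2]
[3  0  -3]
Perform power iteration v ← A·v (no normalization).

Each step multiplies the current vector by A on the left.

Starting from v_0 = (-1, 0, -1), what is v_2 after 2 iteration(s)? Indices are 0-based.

v_0 = (-1, 0, -1).
v_1 = A·v_0 = (-3, 6, 0).
v_2 = A·v_1 = (-15, 0, -9).

v_2 = (-15, 0, -9)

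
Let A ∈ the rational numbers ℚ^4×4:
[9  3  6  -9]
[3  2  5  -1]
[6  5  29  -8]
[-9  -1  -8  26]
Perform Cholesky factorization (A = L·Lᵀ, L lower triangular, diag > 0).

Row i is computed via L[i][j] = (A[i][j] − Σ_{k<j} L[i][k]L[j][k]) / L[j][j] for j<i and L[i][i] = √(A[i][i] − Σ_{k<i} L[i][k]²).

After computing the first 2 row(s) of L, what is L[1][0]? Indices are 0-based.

Step 1: L[0][0] = √(9) = 3.
  L[1][0] = (3) / L[0][0] = 1.
Step 2: L[1][1] = √(1) = 1.

L[1][0] = 1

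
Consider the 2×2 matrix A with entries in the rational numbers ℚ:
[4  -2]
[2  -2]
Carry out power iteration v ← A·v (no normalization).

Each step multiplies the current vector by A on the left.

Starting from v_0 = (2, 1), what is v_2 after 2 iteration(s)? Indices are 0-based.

v_0 = (2, 1).
v_1 = A·v_0 = (6, 2).
v_2 = A·v_1 = (20, 8).

v_2 = (20, 8)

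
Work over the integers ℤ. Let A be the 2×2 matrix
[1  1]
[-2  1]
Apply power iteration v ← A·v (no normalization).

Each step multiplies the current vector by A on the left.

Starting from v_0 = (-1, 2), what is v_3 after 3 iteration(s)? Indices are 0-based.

v_3 = (7, -8)

v_0 = (-1, 2).
v_1 = A·v_0 = (1, 4).
v_2 = A·v_1 = (5, 2).
v_3 = A·v_2 = (7, -8).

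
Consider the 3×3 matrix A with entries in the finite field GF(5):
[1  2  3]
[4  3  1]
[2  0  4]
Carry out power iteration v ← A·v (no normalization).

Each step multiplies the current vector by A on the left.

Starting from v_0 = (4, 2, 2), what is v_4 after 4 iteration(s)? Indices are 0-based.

v_4 = (1, 1, 0)

v_0 = (4, 2, 2).
v_1 = A·v_0 = (4, 4, 1).
v_2 = A·v_1 = (0, 4, 2).
v_3 = A·v_2 = (4, 4, 3).
v_4 = A·v_3 = (1, 1, 0).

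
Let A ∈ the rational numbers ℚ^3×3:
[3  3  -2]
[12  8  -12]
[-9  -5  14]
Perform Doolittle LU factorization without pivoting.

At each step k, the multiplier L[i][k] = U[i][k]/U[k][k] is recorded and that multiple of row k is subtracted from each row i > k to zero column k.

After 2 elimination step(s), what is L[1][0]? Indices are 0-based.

L[1][0] = 4

[col 0] pivot 3
  R1 -= 4*R0 → (0, -4, -4)  (L[1][0] := 4)
  R2 -= -3*R0 → (0, 4, 8)  (L[2][0] := -3)
[col 1] pivot -4
  R2 -= -1*R1 → (0, 0, 4)  (L[2][1] := -1)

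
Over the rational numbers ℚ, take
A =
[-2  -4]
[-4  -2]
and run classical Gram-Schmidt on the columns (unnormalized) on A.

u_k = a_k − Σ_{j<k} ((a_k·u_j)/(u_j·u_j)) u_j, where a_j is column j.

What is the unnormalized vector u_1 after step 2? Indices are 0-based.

Step 1: u_0 = a_0 = (-2, -4).
Step 2: u_1 = a_1 − (4/5)·u_0 = (-12/5, 6/5).

u_1 = (-12/5, 6/5)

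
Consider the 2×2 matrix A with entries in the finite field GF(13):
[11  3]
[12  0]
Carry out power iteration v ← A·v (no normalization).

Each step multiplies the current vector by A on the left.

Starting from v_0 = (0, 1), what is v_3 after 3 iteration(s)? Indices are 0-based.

v_0 = (0, 1).
v_1 = A·v_0 = (3, 0).
v_2 = A·v_1 = (7, 10).
v_3 = A·v_2 = (3, 6).

v_3 = (3, 6)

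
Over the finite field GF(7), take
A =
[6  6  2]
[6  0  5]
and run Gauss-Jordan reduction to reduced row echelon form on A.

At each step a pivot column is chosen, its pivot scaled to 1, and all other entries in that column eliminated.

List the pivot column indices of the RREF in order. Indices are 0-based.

step 1: normalize row 0 (÷6) = (1, 1, 5)
  row 1: subtract 6×row0 = (0, 1, 3)
step 2: normalize row 1 (÷1) = (0, 1, 3)
  row 0: subtract 1×row1 = (1, 0, 2)

pivot columns: 0, 1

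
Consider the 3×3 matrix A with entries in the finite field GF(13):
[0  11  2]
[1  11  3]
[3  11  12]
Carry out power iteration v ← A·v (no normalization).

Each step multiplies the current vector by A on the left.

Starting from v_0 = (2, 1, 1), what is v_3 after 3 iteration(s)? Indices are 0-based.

v_0 = (2, 1, 1).
v_1 = A·v_0 = (0, 3, 3).
v_2 = A·v_1 = (0, 3, 4).
v_3 = A·v_2 = (2, 6, 3).

v_3 = (2, 6, 3)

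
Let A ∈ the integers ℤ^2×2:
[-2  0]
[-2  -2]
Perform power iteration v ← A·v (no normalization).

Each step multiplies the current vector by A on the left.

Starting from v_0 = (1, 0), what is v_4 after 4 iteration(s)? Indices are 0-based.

v_0 = (1, 0).
v_1 = A·v_0 = (-2, -2).
v_2 = A·v_1 = (4, 8).
v_3 = A·v_2 = (-8, -24).
v_4 = A·v_3 = (16, 64).

v_4 = (16, 64)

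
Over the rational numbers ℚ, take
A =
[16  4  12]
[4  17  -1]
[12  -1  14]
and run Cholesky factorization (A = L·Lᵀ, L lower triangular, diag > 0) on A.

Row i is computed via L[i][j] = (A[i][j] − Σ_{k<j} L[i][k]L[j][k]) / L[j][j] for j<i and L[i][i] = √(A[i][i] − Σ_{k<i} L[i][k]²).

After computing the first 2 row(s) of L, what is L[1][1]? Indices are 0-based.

L[1][1] = 4

Step 1: L[0][0] = √(16) = 4.
  L[1][0] = (4) / L[0][0] = 1.
Step 2: L[1][1] = √(16) = 4.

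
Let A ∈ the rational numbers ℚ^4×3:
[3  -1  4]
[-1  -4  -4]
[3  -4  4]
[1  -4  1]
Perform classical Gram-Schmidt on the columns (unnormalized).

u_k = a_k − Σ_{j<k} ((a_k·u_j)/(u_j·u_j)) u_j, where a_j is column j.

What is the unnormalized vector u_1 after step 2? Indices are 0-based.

u_1 = (5/4, -19/4, -7/4, -13/4)

Step 1: u_0 = a_0 = (3, -1, 3, 1).
Step 2: u_1 = a_1 − (-3/4)·u_0 = (5/4, -19/4, -7/4, -13/4).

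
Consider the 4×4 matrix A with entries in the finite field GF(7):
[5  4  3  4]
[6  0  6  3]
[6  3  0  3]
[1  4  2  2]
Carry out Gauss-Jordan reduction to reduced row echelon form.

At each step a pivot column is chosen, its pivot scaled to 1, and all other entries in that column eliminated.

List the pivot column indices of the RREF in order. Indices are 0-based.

step 1: normalize row 0 (÷5) = (1, 5, 2, 5)
  row 1: subtract 6×row0 = (0, 5, 1, 1)
  row 2: subtract 6×row0 = (0, 1, 2, 1)
  row 3: subtract 1×row0 = (0, 6, 0, 4)
step 2: normalize row 1 (÷5) = (0, 1, 3, 3)
  row 0: subtract 5×row1 = (1, 0, 1, 4)
  row 2: subtract 1×row1 = (0, 0, 6, 5)
  row 3: subtract 6×row1 = (0, 0, 3, 0)
step 3: normalize row 2 (÷6) = (0, 0, 1, 2)
  row 0: subtract 1×row2 = (1, 0, 0, 2)
  row 1: subtract 3×row2 = (0, 1, 0, 4)
  row 3: subtract 3×row2 = (0, 0, 0, 1)
step 4: normalize row 3 (÷1) = (0, 0, 0, 1)
  row 0: subtract 2×row3 = (1, 0, 0, 0)
  row 1: subtract 4×row3 = (0, 1, 0, 0)
  row 2: subtract 2×row3 = (0, 0, 1, 0)

pivot columns: 0, 1, 2, 3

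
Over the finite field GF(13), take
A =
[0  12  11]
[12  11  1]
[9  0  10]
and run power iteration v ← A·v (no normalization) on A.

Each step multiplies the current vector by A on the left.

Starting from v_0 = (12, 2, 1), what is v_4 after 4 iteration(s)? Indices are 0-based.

v_4 = (5, 6, 10)

v_0 = (12, 2, 1).
v_1 = A·v_0 = (9, 11, 1).
v_2 = A·v_1 = (0, 9, 0).
v_3 = A·v_2 = (4, 8, 0).
v_4 = A·v_3 = (5, 6, 10).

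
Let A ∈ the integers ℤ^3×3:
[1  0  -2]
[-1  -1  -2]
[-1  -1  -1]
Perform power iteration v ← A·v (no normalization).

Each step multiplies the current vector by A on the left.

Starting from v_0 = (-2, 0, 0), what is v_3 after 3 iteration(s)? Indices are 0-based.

v_3 = (-2, 14, 12)

v_0 = (-2, 0, 0).
v_1 = A·v_0 = (-2, 2, 2).
v_2 = A·v_1 = (-6, -4, -2).
v_3 = A·v_2 = (-2, 14, 12).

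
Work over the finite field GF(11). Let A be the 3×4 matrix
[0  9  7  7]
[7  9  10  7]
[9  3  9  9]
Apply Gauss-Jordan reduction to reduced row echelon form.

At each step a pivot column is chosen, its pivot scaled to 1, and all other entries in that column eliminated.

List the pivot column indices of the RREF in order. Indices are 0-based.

[1] R0 <-> R1
[1] R0 /= 7  ⇒  (1, 6, 3, 1)
     R2 -= 9·R0  ⇒  (0, 4, 4, 0)
[2] R1 /= 9  ⇒  (0, 1, 2, 2)
     R0 -= 6·R1  ⇒  (1, 0, 2, 0)
     R2 -= 4·R1  ⇒  (0, 0, 7, 3)
[3] R2 /= 7  ⇒  (0, 0, 1, 2)
     R0 -= 2·R2  ⇒  (1, 0, 0, 7)
     R1 -= 2·R2  ⇒  (0, 1, 0, 9)

pivot columns: 0, 1, 2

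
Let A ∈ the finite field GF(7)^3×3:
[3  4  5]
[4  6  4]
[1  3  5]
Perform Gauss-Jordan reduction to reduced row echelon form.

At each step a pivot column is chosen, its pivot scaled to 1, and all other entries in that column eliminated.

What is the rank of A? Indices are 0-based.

rank = 3

[1] R0 /= 3  ⇒  (1, 6, 4)
     R1 -= 4·R0  ⇒  (0, 3, 2)
     R2 -= 1·R0  ⇒  (0, 4, 1)
[2] R1 /= 3  ⇒  (0, 1, 3)
     R0 -= 6·R1  ⇒  (1, 0, 0)
     R2 -= 4·R1  ⇒  (0, 0, 3)
[3] R2 /= 3  ⇒  (0, 0, 1)
     R1 -= 3·R2  ⇒  (0, 1, 0)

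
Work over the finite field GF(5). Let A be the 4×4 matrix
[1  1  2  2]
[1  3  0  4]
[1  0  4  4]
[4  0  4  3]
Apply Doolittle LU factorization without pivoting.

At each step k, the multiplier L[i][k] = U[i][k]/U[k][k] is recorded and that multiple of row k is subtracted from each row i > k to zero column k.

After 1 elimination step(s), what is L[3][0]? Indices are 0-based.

L[3][0] = 4

k=0: U[0][0]=1
  eliminate (1,0): mult=1, new row 1: (0, 2, 3, 2); set L[1][0]=1
  eliminate (2,0): mult=1, new row 2: (0, 4, 2, 2); set L[2][0]=1
  eliminate (3,0): mult=4, new row 3: (0, 1, 1, 0); set L[3][0]=4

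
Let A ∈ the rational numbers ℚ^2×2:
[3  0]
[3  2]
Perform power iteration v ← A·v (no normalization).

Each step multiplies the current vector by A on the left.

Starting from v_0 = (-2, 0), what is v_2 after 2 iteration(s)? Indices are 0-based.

v_2 = (-18, -30)

v_0 = (-2, 0).
v_1 = A·v_0 = (-6, -6).
v_2 = A·v_1 = (-18, -30).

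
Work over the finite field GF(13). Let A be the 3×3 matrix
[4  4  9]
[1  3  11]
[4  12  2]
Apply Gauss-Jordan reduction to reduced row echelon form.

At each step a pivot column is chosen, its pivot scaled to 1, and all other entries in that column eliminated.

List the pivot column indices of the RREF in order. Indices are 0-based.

pivot(0,0)=4: scale R0 → (1, 1, 12)
  clear (1,0): R1 −= (1)R0 → (0, 2, 12)
  clear (2,0): R2 −= (4)R0 → (0, 8, 6)
pivot(1,1)=2: scale R1 → (0, 1, 6)
  clear (0,1): R0 −= (1)R1 → (1, 0, 6)
  clear (2,1): R2 −= (8)R1 → (0, 0, 10)
pivot(2,2)=10: scale R2 → (0, 0, 1)
  clear (0,2): R0 −= (6)R2 → (1, 0, 0)
  clear (1,2): R1 −= (6)R2 → (0, 1, 0)

pivot columns: 0, 1, 2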